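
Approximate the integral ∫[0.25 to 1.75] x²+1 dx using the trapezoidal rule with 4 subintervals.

f(x) = x²+1
a = 0.25, b = 1.75, n = 4
h = (b - a)/n = 0.375000

Trapezoidal rule: (h/2)[f(x₀) + 2f(x₁) + 2f(x₂) + ... + f(xₙ)]

x_0 = 0.2500, f(x_0) = 1.062500, coefficient = 1
x_1 = 0.6250, f(x_1) = 1.390625, coefficient = 2
x_2 = 1.0000, f(x_2) = 2.000000, coefficient = 2
x_3 = 1.3750, f(x_3) = 2.890625, coefficient = 2
x_4 = 1.7500, f(x_4) = 4.062500, coefficient = 1

I ≈ (0.375000/2) × 17.687500 = 3.316406
Exact value: 3.281250
Error: 0.035156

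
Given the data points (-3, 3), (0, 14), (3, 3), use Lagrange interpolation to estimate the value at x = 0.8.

Lagrange interpolation formula:
P(x) = Σ yᵢ × Lᵢ(x)
where Lᵢ(x) = Π_{j≠i} (x - xⱼ)/(xᵢ - xⱼ)

L_0(0.8) = (0.8 - 0)/(-3 - 0) × (0.8 - 3)/(-3 - 3) = -0.097778
L_1(0.8) = (0.8 - (-3))/(0 - (-3)) × (0.8 - 3)/(0 - 3) = 0.928889
L_2(0.8) = (0.8 - (-3))/(3 - (-3)) × (0.8 - 0)/(3 - 0) = 0.168889

P(0.8) = 3×L_0(0.8) + 14×L_1(0.8) + 3×L_2(0.8)
P(0.8) = 13.217778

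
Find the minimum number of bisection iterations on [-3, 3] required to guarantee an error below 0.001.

We need (b-a)/2^n ≤ 0.001
(3 - (-3))/2^n ≤ 0.001
6/2^n ≤ 0.001
2^n ≥ 6000
n ≥ log₂(6000) = 12.55
n ≥ 13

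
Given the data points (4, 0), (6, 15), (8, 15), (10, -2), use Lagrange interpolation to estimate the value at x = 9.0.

Lagrange interpolation formula:
P(x) = Σ yᵢ × Lᵢ(x)
where Lᵢ(x) = Π_{j≠i} (x - xⱼ)/(xᵢ - xⱼ)

L_0(9.0) = (9.0 - 6)/(4 - 6) × (9.0 - 8)/(4 - 8) × (9.0 - 10)/(4 - 10) = 0.062500
L_1(9.0) = (9.0 - 4)/(6 - 4) × (9.0 - 8)/(6 - 8) × (9.0 - 10)/(6 - 10) = -0.312500
L_2(9.0) = (9.0 - 4)/(8 - 4) × (9.0 - 6)/(8 - 6) × (9.0 - 10)/(8 - 10) = 0.937500
L_3(9.0) = (9.0 - 4)/(10 - 4) × (9.0 - 6)/(10 - 6) × (9.0 - 8)/(10 - 8) = 0.312500

P(9.0) = 0×L_0(9.0) + 15×L_1(9.0) + 15×L_2(9.0) + (-2)×L_3(9.0)
P(9.0) = 8.750000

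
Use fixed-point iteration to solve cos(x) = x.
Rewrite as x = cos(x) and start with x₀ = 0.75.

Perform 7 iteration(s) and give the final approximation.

Equation: cos(x) = x
Fixed-point form: x = cos(x)
x₀ = 0.75

x_1 = g(0.750000) = 0.731689
x_2 = g(0.731689) = 0.744047
x_3 = g(0.744047) = 0.735734
x_4 = g(0.735734) = 0.741339
x_5 = g(0.741339) = 0.737565
x_6 = g(0.737565) = 0.740108
x_7 = g(0.740108) = 0.738396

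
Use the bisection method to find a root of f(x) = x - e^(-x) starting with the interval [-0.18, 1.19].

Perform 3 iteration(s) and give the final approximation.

f(x) = x - e^(-x)
Initial interval: [-0.18, 1.19]

Iteration 1:
  c_1 = (-0.180000 + 1.190000)/2 = 0.505000
  f(c_1) = f(0.505000) = -0.098506
  f(a) × f(c) ≥ 0, new interval: [0.505000, 1.190000]
Iteration 2:
  c_2 = (0.505000 + 1.190000)/2 = 0.847500
  f(c_2) = f(0.847500) = 0.419015
  f(a) × f(c) < 0, new interval: [0.505000, 0.847500]
Iteration 3:
  c_3 = (0.505000 + 0.847500)/2 = 0.676250
  f(c_3) = f(0.676250) = 0.167730
  f(a) × f(c) < 0, new interval: [0.505000, 0.676250]

After 3 iteration(s), the approximation is c_3 = 0.676250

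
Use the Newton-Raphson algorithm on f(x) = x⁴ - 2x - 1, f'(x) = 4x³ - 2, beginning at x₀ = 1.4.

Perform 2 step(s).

f(x) = x⁴ - 2x - 1
f'(x) = 4x³ - 2
x₀ = 1.4

Newton-Raphson formula: x_{n+1} = x_n - f(x_n)/f'(x_n)

Iteration 1:
  f(1.400000) = 0.041600
  f'(1.400000) = 8.976000
  x_1 = 1.400000 - 0.041600/8.976000 = 1.395365
Iteration 2:
  f(1.395365) = 0.000252
  f'(1.395365) = 8.867355
  x_2 = 1.395365 - 0.000252/8.867355 = 1.395337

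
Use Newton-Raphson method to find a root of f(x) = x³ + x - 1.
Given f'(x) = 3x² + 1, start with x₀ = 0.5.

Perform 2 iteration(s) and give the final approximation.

f(x) = x³ + x - 1
f'(x) = 3x² + 1
x₀ = 0.5

Newton-Raphson formula: x_{n+1} = x_n - f(x_n)/f'(x_n)

Iteration 1:
  f(0.500000) = -0.375000
  f'(0.500000) = 1.750000
  x_1 = 0.500000 - (-0.375000)/1.750000 = 0.714286
Iteration 2:
  f(0.714286) = 0.078717
  f'(0.714286) = 2.530612
  x_2 = 0.714286 - 0.078717/2.530612 = 0.683180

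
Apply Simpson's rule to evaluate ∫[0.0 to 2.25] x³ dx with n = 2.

f(x) = x³
a = 0.0, b = 2.25, n = 2
h = (b - a)/n = 1.125000

Simpson's rule: (h/3)[f(x₀) + 4f(x₁) + 2f(x₂) + ... + f(xₙ)]

x_0 = 0.0000, f(x_0) = 0.000000, coefficient = 1
x_1 = 1.1250, f(x_1) = 1.423828, coefficient = 4
x_2 = 2.2500, f(x_2) = 11.390625, coefficient = 1

I ≈ (1.125000/3) × 17.085938 = 6.407227
Exact value: 6.407227
Error: 0.000000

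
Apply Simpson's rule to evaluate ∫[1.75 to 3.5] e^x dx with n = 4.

f(x) = e^x
a = 1.75, b = 3.5, n = 4
h = (b - a)/n = 0.437500

Simpson's rule: (h/3)[f(x₀) + 4f(x₁) + 2f(x₂) + ... + f(xₙ)]

x_0 = 1.7500, f(x_0) = 5.754603, coefficient = 1
x_1 = 2.1875, f(x_1) = 8.912903, coefficient = 4
x_2 = 2.6250, f(x_2) = 13.804574, coefficient = 2
x_3 = 3.0625, f(x_3) = 21.380943, coefficient = 4
x_4 = 3.5000, f(x_4) = 33.115452, coefficient = 1

I ≈ (0.437500/3) × 187.654586 = 27.366294
Exact value: 27.360849
Error: 0.005445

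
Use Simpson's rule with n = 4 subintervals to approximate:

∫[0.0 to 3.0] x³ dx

f(x) = x³
a = 0.0, b = 3.0, n = 4
h = (b - a)/n = 0.750000

Simpson's rule: (h/3)[f(x₀) + 4f(x₁) + 2f(x₂) + ... + f(xₙ)]

x_0 = 0.0000, f(x_0) = 0.000000, coefficient = 1
x_1 = 0.7500, f(x_1) = 0.421875, coefficient = 4
x_2 = 1.5000, f(x_2) = 3.375000, coefficient = 2
x_3 = 2.2500, f(x_3) = 11.390625, coefficient = 4
x_4 = 3.0000, f(x_4) = 27.000000, coefficient = 1

I ≈ (0.750000/3) × 81.000000 = 20.250000
Exact value: 20.250000
Error: 0.000000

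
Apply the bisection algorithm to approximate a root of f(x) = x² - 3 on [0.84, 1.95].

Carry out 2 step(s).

f(x) = x² - 3
Initial interval: [0.84, 1.95]

Iteration 1:
  c_1 = (0.840000 + 1.950000)/2 = 1.395000
  f(c_1) = f(1.395000) = -1.053975
  f(a) × f(c) ≥ 0, new interval: [1.395000, 1.950000]
Iteration 2:
  c_2 = (1.395000 + 1.950000)/2 = 1.672500
  f(c_2) = f(1.672500) = -0.202744
  f(a) × f(c) ≥ 0, new interval: [1.672500, 1.950000]

After 2 iteration(s), the approximation is c_2 = 1.672500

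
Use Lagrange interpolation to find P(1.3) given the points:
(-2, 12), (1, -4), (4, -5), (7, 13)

Lagrange interpolation formula:
P(x) = Σ yᵢ × Lᵢ(x)
where Lᵢ(x) = Π_{j≠i} (x - xⱼ)/(xᵢ - xⱼ)

L_0(1.3) = (1.3 - 1)/(-2 - 1) × (1.3 - 4)/(-2 - 4) × (1.3 - 7)/(-2 - 7) = -0.028500
L_1(1.3) = (1.3 - (-2))/(1 - (-2)) × (1.3 - 4)/(1 - 4) × (1.3 - 7)/(1 - 7) = 0.940500
L_2(1.3) = (1.3 - (-2))/(4 - (-2)) × (1.3 - 1)/(4 - 1) × (1.3 - 7)/(4 - 7) = 0.104500
L_3(1.3) = (1.3 - (-2))/(7 - (-2)) × (1.3 - 1)/(7 - 1) × (1.3 - 4)/(7 - 4) = -0.016500

P(1.3) = 12×L_0(1.3) + (-4)×L_1(1.3) + (-5)×L_2(1.3) + 13×L_3(1.3)
P(1.3) = -4.841000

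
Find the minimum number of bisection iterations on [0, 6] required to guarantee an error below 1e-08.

We need (b-a)/2^n ≤ 1e-08
(6 - 0)/2^n ≤ 1e-08
6/2^n ≤ 1e-08
2^n ≥ 600000000
n ≥ log₂(600000000) = 29.16
n ≥ 30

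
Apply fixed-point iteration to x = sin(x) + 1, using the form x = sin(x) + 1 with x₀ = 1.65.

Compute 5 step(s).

Equation: x = sin(x) + 1
Fixed-point form: x = sin(x) + 1
x₀ = 1.65

x_1 = g(1.650000) = 1.996865
x_2 = g(1.996865) = 1.910598
x_3 = g(1.910598) = 1.942821
x_4 = g(1.942821) = 1.931593
x_5 = g(1.931593) = 1.935616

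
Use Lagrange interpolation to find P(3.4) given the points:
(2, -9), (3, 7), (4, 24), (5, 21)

Lagrange interpolation formula:
P(x) = Σ yᵢ × Lᵢ(x)
where Lᵢ(x) = Π_{j≠i} (x - xⱼ)/(xᵢ - xⱼ)

L_0(3.4) = (3.4 - 3)/(2 - 3) × (3.4 - 4)/(2 - 4) × (3.4 - 5)/(2 - 5) = -0.064000
L_1(3.4) = (3.4 - 2)/(3 - 2) × (3.4 - 4)/(3 - 4) × (3.4 - 5)/(3 - 5) = 0.672000
L_2(3.4) = (3.4 - 2)/(4 - 2) × (3.4 - 3)/(4 - 3) × (3.4 - 5)/(4 - 5) = 0.448000
L_3(3.4) = (3.4 - 2)/(5 - 2) × (3.4 - 3)/(5 - 3) × (3.4 - 4)/(5 - 4) = -0.056000

P(3.4) = (-9)×L_0(3.4) + 7×L_1(3.4) + 24×L_2(3.4) + 21×L_3(3.4)
P(3.4) = 14.856000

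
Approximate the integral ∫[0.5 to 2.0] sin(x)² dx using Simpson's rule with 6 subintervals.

f(x) = sin(x)²
a = 0.5, b = 2.0, n = 6
h = (b - a)/n = 0.250000

Simpson's rule: (h/3)[f(x₀) + 4f(x₁) + 2f(x₂) + ... + f(xₙ)]

x_0 = 0.5000, f(x_0) = 0.229849, coefficient = 1
x_1 = 0.7500, f(x_1) = 0.464631, coefficient = 4
x_2 = 1.0000, f(x_2) = 0.708073, coefficient = 2
x_3 = 1.2500, f(x_3) = 0.900572, coefficient = 4
x_4 = 1.5000, f(x_4) = 0.994996, coefficient = 2
x_5 = 1.7500, f(x_5) = 0.968228, coefficient = 4
x_6 = 2.0000, f(x_6) = 0.826822, coefficient = 1

I ≈ (0.250000/3) × 13.796536 = 1.149711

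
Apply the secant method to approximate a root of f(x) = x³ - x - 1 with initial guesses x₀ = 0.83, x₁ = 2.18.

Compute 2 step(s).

f(x) = x³ - x - 1
x₀ = 0.83, x₁ = 2.18

Secant formula: x_{n+1} = x_n - f(x_n)(x_n - x_{n-1})/(f(x_n) - f(x_{n-1}))

Iteration 1:
  f(0.830000) = -1.258213
  f(2.180000) = 7.180232
  x_2 = 2.180000 - 7.180232×(2.180000 - 0.830000)/(7.180232 - (-1.258213))
       = 1.031292
Iteration 2:
  f(2.180000) = 7.180232
  f(1.031292) = -0.934449
  x_3 = 1.031292 - (-0.934449)×(1.031292 - 2.180000)/(-0.934449 - 7.180232)
       = 1.163571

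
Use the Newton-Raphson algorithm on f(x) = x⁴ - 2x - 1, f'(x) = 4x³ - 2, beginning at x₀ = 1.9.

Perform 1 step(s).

f(x) = x⁴ - 2x - 1
f'(x) = 4x³ - 2
x₀ = 1.9

Newton-Raphson formula: x_{n+1} = x_n - f(x_n)/f'(x_n)

Iteration 1:
  f(1.900000) = 8.232100
  f'(1.900000) = 25.436000
  x_1 = 1.900000 - 8.232100/25.436000 = 1.576360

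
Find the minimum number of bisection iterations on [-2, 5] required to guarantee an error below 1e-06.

We need (b-a)/2^n ≤ 1e-06
(5 - (-2))/2^n ≤ 1e-06
7/2^n ≤ 1e-06
2^n ≥ 7000000
n ≥ log₂(7000000) = 22.74
n ≥ 23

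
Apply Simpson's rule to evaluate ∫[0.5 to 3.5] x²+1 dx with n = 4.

f(x) = x²+1
a = 0.5, b = 3.5, n = 4
h = (b - a)/n = 0.750000

Simpson's rule: (h/3)[f(x₀) + 4f(x₁) + 2f(x₂) + ... + f(xₙ)]

x_0 = 0.5000, f(x_0) = 1.250000, coefficient = 1
x_1 = 1.2500, f(x_1) = 2.562500, coefficient = 4
x_2 = 2.0000, f(x_2) = 5.000000, coefficient = 2
x_3 = 2.7500, f(x_3) = 8.562500, coefficient = 4
x_4 = 3.5000, f(x_4) = 13.250000, coefficient = 1

I ≈ (0.750000/3) × 69.000000 = 17.250000
Exact value: 17.250000
Error: 0.000000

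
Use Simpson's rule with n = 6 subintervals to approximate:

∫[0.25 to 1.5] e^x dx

f(x) = e^x
a = 0.25, b = 1.5, n = 6
h = (b - a)/n = 0.208333

Simpson's rule: (h/3)[f(x₀) + 4f(x₁) + 2f(x₂) + ... + f(xₙ)]

x_0 = 0.2500, f(x_0) = 1.284025, coefficient = 1
x_1 = 0.4583, f(x_1) = 1.581436, coefficient = 4
x_2 = 0.6667, f(x_2) = 1.947734, coefficient = 2
x_3 = 0.8750, f(x_3) = 2.398875, coefficient = 4
x_4 = 1.0833, f(x_4) = 2.954512, coefficient = 2
x_5 = 1.2917, f(x_5) = 3.638846, coefficient = 4
x_6 = 1.5000, f(x_6) = 4.481689, coefficient = 1

I ≈ (0.208333/3) × 46.046836 = 3.197697
Exact value: 3.197664
Error: 0.000033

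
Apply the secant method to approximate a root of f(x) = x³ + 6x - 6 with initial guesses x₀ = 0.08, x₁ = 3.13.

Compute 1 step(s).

f(x) = x³ + 6x - 6
x₀ = 0.08, x₁ = 3.13

Secant formula: x_{n+1} = x_n - f(x_n)(x_n - x_{n-1})/(f(x_n) - f(x_{n-1}))

Iteration 1:
  f(0.080000) = -5.519488
  f(3.130000) = 43.444297
  x_2 = 3.130000 - 43.444297×(3.130000 - 0.080000)/(43.444297 - (-5.519488))
       = 0.423814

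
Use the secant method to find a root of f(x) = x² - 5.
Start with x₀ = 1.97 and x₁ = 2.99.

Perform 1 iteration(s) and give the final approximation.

f(x) = x² - 5
x₀ = 1.97, x₁ = 2.99

Secant formula: x_{n+1} = x_n - f(x_n)(x_n - x_{n-1})/(f(x_n) - f(x_{n-1}))

Iteration 1:
  f(1.970000) = -1.119100
  f(2.990000) = 3.940100
  x_2 = 2.990000 - 3.940100×(2.990000 - 1.970000)/(3.940100 - (-1.119100))
       = 2.195625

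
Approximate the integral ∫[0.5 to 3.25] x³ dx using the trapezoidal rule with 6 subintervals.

f(x) = x³
a = 0.5, b = 3.25, n = 6
h = (b - a)/n = 0.458333

Trapezoidal rule: (h/2)[f(x₀) + 2f(x₁) + 2f(x₂) + ... + f(xₙ)]

x_0 = 0.5000, f(x_0) = 0.125000, coefficient = 1
x_1 = 0.9583, f(x_1) = 0.880136, coefficient = 2
x_2 = 1.4167, f(x_2) = 2.843171, coefficient = 2
x_3 = 1.8750, f(x_3) = 6.591797, coefficient = 2
x_4 = 2.3333, f(x_4) = 12.703704, coefficient = 2
x_5 = 2.7917, f(x_5) = 21.756583, coefficient = 2
x_6 = 3.2500, f(x_6) = 34.328125, coefficient = 1

I ≈ (0.458333/2) × 124.003906 = 28.417562
Exact value: 27.875977
Error: 0.541585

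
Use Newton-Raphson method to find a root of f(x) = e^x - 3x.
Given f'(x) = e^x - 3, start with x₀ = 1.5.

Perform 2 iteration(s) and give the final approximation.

f(x) = e^x - 3x
f'(x) = e^x - 3
x₀ = 1.5

Newton-Raphson formula: x_{n+1} = x_n - f(x_n)/f'(x_n)

Iteration 1:
  f(1.500000) = -0.018311
  f'(1.500000) = 1.481689
  x_1 = 1.500000 - (-0.018311)/1.481689 = 1.512358
Iteration 2:
  f(1.512358) = 0.000344
  f'(1.512358) = 1.537418
  x_2 = 1.512358 - 0.000344/1.537418 = 1.512135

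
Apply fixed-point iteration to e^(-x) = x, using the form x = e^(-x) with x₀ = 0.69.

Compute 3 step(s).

Equation: e^(-x) = x
Fixed-point form: x = e^(-x)
x₀ = 0.69

x_1 = g(0.690000) = 0.501576
x_2 = g(0.501576) = 0.605575
x_3 = g(0.605575) = 0.545760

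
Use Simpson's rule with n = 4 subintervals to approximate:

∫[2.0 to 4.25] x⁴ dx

f(x) = x⁴
a = 2.0, b = 4.25, n = 4
h = (b - a)/n = 0.562500

Simpson's rule: (h/3)[f(x₀) + 4f(x₁) + 2f(x₂) + ... + f(xₙ)]

x_0 = 2.0000, f(x_0) = 16.000000, coefficient = 1
x_1 = 2.5625, f(x_1) = 43.117691, coefficient = 4
x_2 = 3.1250, f(x_2) = 95.367432, coefficient = 2
x_3 = 3.6875, f(x_3) = 184.896255, coefficient = 4
x_4 = 4.2500, f(x_4) = 326.253906, coefficient = 1

I ≈ (0.562500/3) × 1445.044556 = 270.945854
Exact value: 270.915820
Error: 0.030034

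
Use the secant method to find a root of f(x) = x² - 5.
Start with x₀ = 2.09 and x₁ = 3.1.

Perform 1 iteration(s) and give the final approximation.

f(x) = x² - 5
x₀ = 2.09, x₁ = 3.1

Secant formula: x_{n+1} = x_n - f(x_n)(x_n - x_{n-1})/(f(x_n) - f(x_{n-1}))

Iteration 1:
  f(2.090000) = -0.631900
  f(3.100000) = 4.610000
  x_2 = 3.100000 - 4.610000×(3.100000 - 2.090000)/(4.610000 - (-0.631900))
       = 2.211753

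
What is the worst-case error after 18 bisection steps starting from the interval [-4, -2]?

Bisection error bound: |error| ≤ (b-a)/2^n
|error| ≤ (-2 - (-4))/2^18 = 2/2^18
|error| ≤ 0.0000076294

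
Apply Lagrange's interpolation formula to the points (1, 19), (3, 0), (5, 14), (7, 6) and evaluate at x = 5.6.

Lagrange interpolation formula:
P(x) = Σ yᵢ × Lᵢ(x)
where Lᵢ(x) = Π_{j≠i} (x - xⱼ)/(xᵢ - xⱼ)

L_0(5.6) = (5.6 - 3)/(1 - 3) × (5.6 - 5)/(1 - 5) × (5.6 - 7)/(1 - 7) = 0.045500
L_1(5.6) = (5.6 - 1)/(3 - 1) × (5.6 - 5)/(3 - 5) × (5.6 - 7)/(3 - 7) = -0.241500
L_2(5.6) = (5.6 - 1)/(5 - 1) × (5.6 - 3)/(5 - 3) × (5.6 - 7)/(5 - 7) = 1.046500
L_3(5.6) = (5.6 - 1)/(7 - 1) × (5.6 - 3)/(7 - 3) × (5.6 - 5)/(7 - 5) = 0.149500

P(5.6) = 19×L_0(5.6) + 0×L_1(5.6) + 14×L_2(5.6) + 6×L_3(5.6)
P(5.6) = 16.412500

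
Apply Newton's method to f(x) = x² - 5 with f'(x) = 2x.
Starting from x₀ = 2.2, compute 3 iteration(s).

f(x) = x² - 5
f'(x) = 2x
x₀ = 2.2

Newton-Raphson formula: x_{n+1} = x_n - f(x_n)/f'(x_n)

Iteration 1:
  f(2.200000) = -0.160000
  f'(2.200000) = 4.400000
  x_1 = 2.200000 - (-0.160000)/4.400000 = 2.236364
Iteration 2:
  f(2.236364) = 0.001322
  f'(2.236364) = 4.472727
  x_2 = 2.236364 - 0.001322/4.472727 = 2.236068
Iteration 3:
  f(2.236068) = 0.000000
  f'(2.236068) = 4.472136
  x_3 = 2.236068 - 0.000000/4.472136 = 2.236068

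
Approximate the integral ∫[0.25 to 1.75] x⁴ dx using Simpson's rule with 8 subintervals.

f(x) = x⁴
a = 0.25, b = 1.75, n = 8
h = (b - a)/n = 0.187500

Simpson's rule: (h/3)[f(x₀) + 4f(x₁) + 2f(x₂) + ... + f(xₙ)]

x_0 = 0.2500, f(x_0) = 0.003906, coefficient = 1
x_1 = 0.4375, f(x_1) = 0.036636, coefficient = 4
x_2 = 0.6250, f(x_2) = 0.152588, coefficient = 2
x_3 = 0.8125, f(x_3) = 0.435806, coefficient = 4
x_4 = 1.0000, f(x_4) = 1.000000, coefficient = 2
x_5 = 1.1875, f(x_5) = 1.988541, coefficient = 4
x_6 = 1.3750, f(x_6) = 3.574463, coefficient = 2
x_7 = 1.5625, f(x_7) = 5.960464, coefficient = 4
x_8 = 1.7500, f(x_8) = 9.378906, coefficient = 1

I ≈ (0.187500/3) × 52.522705 = 3.282669
Exact value: 3.282422
Error: 0.000247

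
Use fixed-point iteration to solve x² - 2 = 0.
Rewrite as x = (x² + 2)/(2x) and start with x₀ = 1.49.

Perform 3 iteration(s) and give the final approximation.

Equation: x² - 2 = 0
Fixed-point form: x = (x² + 2)/(2x)
x₀ = 1.49

x_1 = g(1.490000) = 1.416141
x_2 = g(1.416141) = 1.414215
x_3 = g(1.414215) = 1.414214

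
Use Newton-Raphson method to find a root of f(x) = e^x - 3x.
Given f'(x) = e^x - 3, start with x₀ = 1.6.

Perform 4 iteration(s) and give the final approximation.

f(x) = e^x - 3x
f'(x) = e^x - 3
x₀ = 1.6

Newton-Raphson formula: x_{n+1} = x_n - f(x_n)/f'(x_n)

Iteration 1:
  f(1.600000) = 0.153032
  f'(1.600000) = 1.953032
  x_1 = 1.600000 - 0.153032/1.953032 = 1.521644
Iteration 2:
  f(1.521644) = 0.014816
  f'(1.521644) = 1.579747
  x_2 = 1.521644 - 0.014816/1.579747 = 1.512265
Iteration 3:
  f(1.512265) = 0.000201
  f'(1.512265) = 1.536996
  x_3 = 1.512265 - 0.000201/1.536996 = 1.512135
Iteration 4:
  f(1.512135) = 0.000000
  f'(1.512135) = 1.536404
  x_4 = 1.512135 - 0.000000/1.536404 = 1.512135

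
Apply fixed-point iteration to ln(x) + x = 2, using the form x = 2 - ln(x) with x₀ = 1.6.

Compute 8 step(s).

Equation: ln(x) + x = 2
Fixed-point form: x = 2 - ln(x)
x₀ = 1.6

x_1 = g(1.600000) = 1.529996
x_2 = g(1.529996) = 1.574735
x_3 = g(1.574735) = 1.545913
x_4 = g(1.545913) = 1.564385
x_5 = g(1.564385) = 1.552507
x_6 = g(1.552507) = 1.560129
x_7 = g(1.560129) = 1.555232
x_8 = g(1.555232) = 1.558376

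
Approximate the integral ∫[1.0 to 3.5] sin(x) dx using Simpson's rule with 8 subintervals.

f(x) = sin(x)
a = 1.0, b = 3.5, n = 8
h = (b - a)/n = 0.312500

Simpson's rule: (h/3)[f(x₀) + 4f(x₁) + 2f(x₂) + ... + f(xₙ)]

x_0 = 1.0000, f(x_0) = 0.841471, coefficient = 1
x_1 = 1.3125, f(x_1) = 0.966827, coefficient = 4
x_2 = 1.6250, f(x_2) = 0.998531, coefficient = 2
x_3 = 1.9375, f(x_3) = 0.933514, coefficient = 4
x_4 = 2.2500, f(x_4) = 0.778073, coefficient = 2
x_5 = 2.5625, f(x_5) = 0.547265, coefficient = 4
x_6 = 2.8750, f(x_6) = 0.263446, coefficient = 2
x_7 = 3.1875, f(x_7) = -0.045891, coefficient = 4
x_8 = 3.5000, f(x_8) = -0.350783, coefficient = 1

I ≈ (0.312500/3) × 14.177646 = 1.476838
Exact value: 1.476759
Error: 0.000079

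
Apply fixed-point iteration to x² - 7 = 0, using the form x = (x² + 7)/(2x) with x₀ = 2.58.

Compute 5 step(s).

Equation: x² - 7 = 0
Fixed-point form: x = (x² + 7)/(2x)
x₀ = 2.58

x_1 = g(2.580000) = 2.646589
x_2 = g(2.646589) = 2.645751
x_3 = g(2.645751) = 2.645751
x_4 = g(2.645751) = 2.645751
x_5 = g(2.645751) = 2.645751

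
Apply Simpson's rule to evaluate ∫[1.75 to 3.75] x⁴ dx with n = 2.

f(x) = x⁴
a = 1.75, b = 3.75, n = 2
h = (b - a)/n = 1.000000

Simpson's rule: (h/3)[f(x₀) + 4f(x₁) + 2f(x₂) + ... + f(xₙ)]

x_0 = 1.7500, f(x_0) = 9.378906, coefficient = 1
x_1 = 2.7500, f(x_1) = 57.191406, coefficient = 4
x_2 = 3.7500, f(x_2) = 197.753906, coefficient = 1

I ≈ (1.000000/3) × 435.898438 = 145.299479
Exact value: 145.032813
Error: 0.266667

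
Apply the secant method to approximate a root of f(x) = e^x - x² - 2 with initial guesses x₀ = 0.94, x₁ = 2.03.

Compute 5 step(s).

f(x) = e^x - x² - 2
x₀ = 0.94, x₁ = 2.03

Secant formula: x_{n+1} = x_n - f(x_n)(x_n - x_{n-1})/(f(x_n) - f(x_{n-1}))

Iteration 1:
  f(0.940000) = -0.323619
  f(2.030000) = 1.493186
  x_2 = 2.030000 - 1.493186×(2.030000 - 0.940000)/(1.493186 - (-0.323619))
       = 1.134156
Iteration 2:
  f(2.030000) = 1.493186
  f(1.134156) = -0.177761
  x_3 = 1.134156 - (-0.177761)×(1.134156 - 2.030000)/(-0.177761 - 1.493186)
       = 1.229459
Iteration 3:
  f(1.134156) = -0.177761
  f(1.229459) = -0.092190
  x_4 = 1.229459 - (-0.092190)×(1.229459 - 1.134156)/(-0.092190 - (-0.177761))
       = 1.332134
Iteration 4:
  f(1.229459) = -0.092190
  f(1.332134) = 0.014540
  x_5 = 1.332134 - 0.014540×(1.332134 - 1.229459)/(0.014540 - (-0.092190))
       = 1.318147
Iteration 5:
  f(1.332134) = 0.014540
  f(1.318147) = -0.001021
  x_6 = 1.318147 - (-0.001021)×(1.318147 - 1.332134)/(-0.001021 - 0.014540)
       = 1.319064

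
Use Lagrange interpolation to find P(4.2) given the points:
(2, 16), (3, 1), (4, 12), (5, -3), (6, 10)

Lagrange interpolation formula:
P(x) = Σ yᵢ × Lᵢ(x)
where Lᵢ(x) = Π_{j≠i} (x - xⱼ)/(xᵢ - xⱼ)

L_0(4.2) = (4.2 - 3)/(2 - 3) × (4.2 - 4)/(2 - 4) × (4.2 - 5)/(2 - 5) × (4.2 - 6)/(2 - 6) = 0.014400
L_1(4.2) = (4.2 - 2)/(3 - 2) × (4.2 - 4)/(3 - 4) × (4.2 - 5)/(3 - 5) × (4.2 - 6)/(3 - 6) = -0.105600
L_2(4.2) = (4.2 - 2)/(4 - 2) × (4.2 - 3)/(4 - 3) × (4.2 - 5)/(4 - 5) × (4.2 - 6)/(4 - 6) = 0.950400
L_3(4.2) = (4.2 - 2)/(5 - 2) × (4.2 - 3)/(5 - 3) × (4.2 - 4)/(5 - 4) × (4.2 - 6)/(5 - 6) = 0.158400
L_4(4.2) = (4.2 - 2)/(6 - 2) × (4.2 - 3)/(6 - 3) × (4.2 - 4)/(6 - 4) × (4.2 - 5)/(6 - 5) = -0.017600

P(4.2) = 16×L_0(4.2) + 1×L_1(4.2) + 12×L_2(4.2) + (-3)×L_3(4.2) + 10×L_4(4.2)
P(4.2) = 10.878400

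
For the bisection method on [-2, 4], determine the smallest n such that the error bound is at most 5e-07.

We need (b-a)/2^n ≤ 5e-07
(4 - (-2))/2^n ≤ 5e-07
6/2^n ≤ 5e-07
2^n ≥ 12000000
n ≥ log₂(12000000) = 23.52
n ≥ 24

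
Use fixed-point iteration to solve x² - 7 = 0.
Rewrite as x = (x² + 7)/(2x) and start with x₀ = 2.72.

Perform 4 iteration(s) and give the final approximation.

Equation: x² - 7 = 0
Fixed-point form: x = (x² + 7)/(2x)
x₀ = 2.72

x_1 = g(2.720000) = 2.646765
x_2 = g(2.646765) = 2.645752
x_3 = g(2.645752) = 2.645751
x_4 = g(2.645751) = 2.645751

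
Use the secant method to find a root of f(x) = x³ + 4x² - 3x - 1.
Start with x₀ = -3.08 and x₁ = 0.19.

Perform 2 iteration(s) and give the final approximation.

f(x) = x³ + 4x² - 3x - 1
x₀ = -3.08, x₁ = 0.19

Secant formula: x_{n+1} = x_n - f(x_n)(x_n - x_{n-1})/(f(x_n) - f(x_{n-1}))

Iteration 1:
  f(-3.080000) = 16.967488
  f(0.190000) = -1.418741
  x_2 = 0.190000 - (-1.418741)×(0.190000 - (-3.080000))/(-1.418741 - 16.967488)
       = -0.062324
Iteration 2:
  f(0.190000) = -1.418741
  f(-0.062324) = -0.797734
  x_3 = -0.062324 - (-0.797734)×(-0.062324 - 0.190000)/(-0.797734 - (-1.418741))
       = -0.386454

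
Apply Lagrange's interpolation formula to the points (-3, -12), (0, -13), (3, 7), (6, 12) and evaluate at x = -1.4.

Lagrange interpolation formula:
P(x) = Σ yᵢ × Lᵢ(x)
where Lᵢ(x) = Π_{j≠i} (x - xⱼ)/(xᵢ - xⱼ)

L_0(-1.4) = (-1.4 - 0)/(-3 - 0) × (-1.4 - 3)/(-3 - 3) × (-1.4 - 6)/(-3 - 6) = 0.281383
L_1(-1.4) = (-1.4 - (-3))/(0 - (-3)) × (-1.4 - 3)/(0 - 3) × (-1.4 - 6)/(0 - 6) = 0.964741
L_2(-1.4) = (-1.4 - (-3))/(3 - (-3)) × (-1.4 - 0)/(3 - 0) × (-1.4 - 6)/(3 - 6) = -0.306963
L_3(-1.4) = (-1.4 - (-3))/(6 - (-3)) × (-1.4 - 0)/(6 - 0) × (-1.4 - 3)/(6 - 3) = 0.060840

P(-1.4) = (-12)×L_0(-1.4) + (-13)×L_1(-1.4) + 7×L_2(-1.4) + 12×L_3(-1.4)
P(-1.4) = -17.336889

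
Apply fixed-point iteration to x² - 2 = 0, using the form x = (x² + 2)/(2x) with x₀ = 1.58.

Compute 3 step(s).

Equation: x² - 2 = 0
Fixed-point form: x = (x² + 2)/(2x)
x₀ = 1.58

x_1 = g(1.580000) = 1.422911
x_2 = g(1.422911) = 1.414240
x_3 = g(1.414240) = 1.414214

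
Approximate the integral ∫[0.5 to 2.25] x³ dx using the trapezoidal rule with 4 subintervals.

f(x) = x³
a = 0.5, b = 2.25, n = 4
h = (b - a)/n = 0.437500

Trapezoidal rule: (h/2)[f(x₀) + 2f(x₁) + 2f(x₂) + ... + f(xₙ)]

x_0 = 0.5000, f(x_0) = 0.125000, coefficient = 1
x_1 = 0.9375, f(x_1) = 0.823975, coefficient = 2
x_2 = 1.3750, f(x_2) = 2.599609, coefficient = 2
x_3 = 1.8125, f(x_3) = 5.954346, coefficient = 2
x_4 = 2.2500, f(x_4) = 11.390625, coefficient = 1

I ≈ (0.437500/2) × 30.271484 = 6.621887
Exact value: 6.391602
Error: 0.230286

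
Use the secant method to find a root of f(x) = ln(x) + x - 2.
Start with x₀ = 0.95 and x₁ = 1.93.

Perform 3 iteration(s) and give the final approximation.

f(x) = ln(x) + x - 2
x₀ = 0.95, x₁ = 1.93

Secant formula: x_{n+1} = x_n - f(x_n)(x_n - x_{n-1})/(f(x_n) - f(x_{n-1}))

Iteration 1:
  f(0.950000) = -1.101293
  f(1.930000) = 0.587520
  x_2 = 1.930000 - 0.587520×(1.930000 - 0.950000)/(0.587520 - (-1.101293))
       = 1.589069
Iteration 2:
  f(1.930000) = 0.587520
  f(1.589069) = 0.052217
  x_3 = 1.589069 - 0.052217×(1.589069 - 1.930000)/(0.052217 - 0.587520)
       = 1.555812
Iteration 3:
  f(1.589069) = 0.052217
  f(1.555812) = -0.002190
  x_4 = 1.555812 - (-0.002190)×(1.555812 - 1.589069)/(-0.002190 - 0.052217)
       = 1.557151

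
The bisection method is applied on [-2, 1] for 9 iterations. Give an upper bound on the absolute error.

Bisection error bound: |error| ≤ (b-a)/2^n
|error| ≤ (1 - (-2))/2^9 = 3/2^9
|error| ≤ 0.0058593750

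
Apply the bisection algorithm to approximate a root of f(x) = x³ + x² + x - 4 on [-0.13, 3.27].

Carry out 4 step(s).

f(x) = x³ + x² + x - 4
Initial interval: [-0.13, 3.27]

Iteration 1:
  c_1 = (-0.130000 + 3.270000)/2 = 1.570000
  f(c_1) = f(1.570000) = 3.904793
  f(a) × f(c) < 0, new interval: [-0.130000, 1.570000]
Iteration 2:
  c_2 = (-0.130000 + 1.570000)/2 = 0.720000
  f(c_2) = f(0.720000) = -2.388352
  f(a) × f(c) ≥ 0, new interval: [0.720000, 1.570000]
Iteration 3:
  c_3 = (0.720000 + 1.570000)/2 = 1.145000
  f(c_3) = f(1.145000) = -0.042851
  f(a) × f(c) ≥ 0, new interval: [1.145000, 1.570000]
Iteration 4:
  c_4 = (1.145000 + 1.570000)/2 = 1.357500
  f(c_4) = f(1.357500) = 1.701916
  f(a) × f(c) < 0, new interval: [1.145000, 1.357500]

After 4 iteration(s), the approximation is c_4 = 1.357500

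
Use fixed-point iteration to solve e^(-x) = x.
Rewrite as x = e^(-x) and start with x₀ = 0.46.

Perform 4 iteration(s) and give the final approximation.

Equation: e^(-x) = x
Fixed-point form: x = e^(-x)
x₀ = 0.46

x_1 = g(0.460000) = 0.631284
x_2 = g(0.631284) = 0.531909
x_3 = g(0.531909) = 0.587483
x_4 = g(0.587483) = 0.555724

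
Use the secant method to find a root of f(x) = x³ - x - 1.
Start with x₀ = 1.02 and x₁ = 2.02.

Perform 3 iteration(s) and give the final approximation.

f(x) = x³ - x - 1
x₀ = 1.02, x₁ = 2.02

Secant formula: x_{n+1} = x_n - f(x_n)(x_n - x_{n-1})/(f(x_n) - f(x_{n-1}))

Iteration 1:
  f(1.020000) = -0.958792
  f(2.020000) = 5.222408
  x_2 = 2.020000 - 5.222408×(2.020000 - 1.020000)/(5.222408 - (-0.958792))
       = 1.175114
Iteration 2:
  f(2.020000) = 5.222408
  f(1.175114) = -0.552407
  x_3 = 1.175114 - (-0.552407)×(1.175114 - 2.020000)/(-0.552407 - 5.222408)
       = 1.255934
Iteration 3:
  f(1.175114) = -0.552407
  f(1.255934) = -0.274860
  x_4 = 1.255934 - (-0.274860)×(1.255934 - 1.175114)/(-0.274860 - (-0.552407))
       = 1.335972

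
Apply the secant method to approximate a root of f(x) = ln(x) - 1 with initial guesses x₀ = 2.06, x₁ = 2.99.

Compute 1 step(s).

f(x) = ln(x) - 1
x₀ = 2.06, x₁ = 2.99

Secant formula: x_{n+1} = x_n - f(x_n)(x_n - x_{n-1})/(f(x_n) - f(x_{n-1}))

Iteration 1:
  f(2.060000) = -0.277294
  f(2.990000) = 0.095273
  x_2 = 2.990000 - 0.095273×(2.990000 - 2.060000)/(0.095273 - (-0.277294))
       = 2.752179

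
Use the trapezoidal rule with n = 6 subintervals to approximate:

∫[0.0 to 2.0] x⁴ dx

f(x) = x⁴
a = 0.0, b = 2.0, n = 6
h = (b - a)/n = 0.333333

Trapezoidal rule: (h/2)[f(x₀) + 2f(x₁) + 2f(x₂) + ... + f(xₙ)]

x_0 = 0.0000, f(x_0) = 0.000000, coefficient = 1
x_1 = 0.3333, f(x_1) = 0.012346, coefficient = 2
x_2 = 0.6667, f(x_2) = 0.197531, coefficient = 2
x_3 = 1.0000, f(x_3) = 1.000000, coefficient = 2
x_4 = 1.3333, f(x_4) = 3.160494, coefficient = 2
x_5 = 1.6667, f(x_5) = 7.716049, coefficient = 2
x_6 = 2.0000, f(x_6) = 16.000000, coefficient = 1

I ≈ (0.333333/2) × 40.172840 = 6.695473
Exact value: 6.400000
Error: 0.295473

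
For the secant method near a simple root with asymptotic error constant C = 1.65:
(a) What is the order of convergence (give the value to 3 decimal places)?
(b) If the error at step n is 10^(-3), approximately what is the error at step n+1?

(a) Secant method has superlinear convergence with order φ = (1+√5)/2 ≈ 1.618.
    This means |e_{n+1}| ≈ C|e_n|^1.618.

(b) With |e_n| = 10^(-3) and C = 1.65:
    |e_{n+1}| ≈ 1.65 × (10^(-3))^1.618 = 1.65 × 10^(-4.85)

(a) ≈ 1.618 (golden ratio); (b) |e_{n+1}| ≈ 2.309e-05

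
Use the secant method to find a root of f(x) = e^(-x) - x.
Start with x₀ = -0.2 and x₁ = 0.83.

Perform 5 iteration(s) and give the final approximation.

f(x) = e^(-x) - x
x₀ = -0.2, x₁ = 0.83

Secant formula: x_{n+1} = x_n - f(x_n)(x_n - x_{n-1})/(f(x_n) - f(x_{n-1}))

Iteration 1:
  f(-0.200000) = 1.421403
  f(0.830000) = -0.393951
  x_2 = 0.830000 - (-0.393951)×(0.830000 - (-0.200000))/(-0.393951 - 1.421403)
       = 0.606479
Iteration 2:
  f(0.830000) = -0.393951
  f(0.606479) = -0.061212
  x_3 = 0.606479 - (-0.061212)×(0.606479 - 0.830000)/(-0.061212 - (-0.393951))
       = 0.565359
Iteration 3:
  f(0.606479) = -0.061212
  f(0.565359) = 0.002796
  x_4 = 0.565359 - 0.002796×(0.565359 - 0.606479)/(0.002796 - (-0.061212))
       = 0.567156
Iteration 4:
  f(0.565359) = 0.002796
  f(0.567156) = -0.000020
  x_5 = 0.567156 - (-0.000020)×(0.567156 - 0.565359)/(-0.000020 - 0.002796)
       = 0.567143
Iteration 5:
  f(0.567156) = -0.000020
  f(0.567143) = 0.000000
  x_6 = 0.567143 - 0.000000×(0.567143 - 0.567156)/(0.000000 - (-0.000020))
       = 0.567143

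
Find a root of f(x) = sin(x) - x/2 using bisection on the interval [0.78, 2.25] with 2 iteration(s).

f(x) = sin(x) - x/2
Initial interval: [0.78, 2.25]

Iteration 1:
  c_1 = (0.780000 + 2.250000)/2 = 1.515000
  f(c_1) = f(1.515000) = 0.240944
  f(a) × f(c) ≥ 0, new interval: [1.515000, 2.250000]
Iteration 2:
  c_2 = (1.515000 + 2.250000)/2 = 1.882500
  f(c_2) = f(1.882500) = 0.010562
  f(a) × f(c) ≥ 0, new interval: [1.882500, 2.250000]

After 2 iteration(s), the approximation is c_2 = 1.882500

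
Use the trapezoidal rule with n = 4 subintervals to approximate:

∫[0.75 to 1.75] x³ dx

f(x) = x³
a = 0.75, b = 1.75, n = 4
h = (b - a)/n = 0.250000

Trapezoidal rule: (h/2)[f(x₀) + 2f(x₁) + 2f(x₂) + ... + f(xₙ)]

x_0 = 0.7500, f(x_0) = 0.421875, coefficient = 1
x_1 = 1.0000, f(x_1) = 1.000000, coefficient = 2
x_2 = 1.2500, f(x_2) = 1.953125, coefficient = 2
x_3 = 1.5000, f(x_3) = 3.375000, coefficient = 2
x_4 = 1.7500, f(x_4) = 5.359375, coefficient = 1

I ≈ (0.250000/2) × 18.437500 = 2.304688
Exact value: 2.265625
Error: 0.039062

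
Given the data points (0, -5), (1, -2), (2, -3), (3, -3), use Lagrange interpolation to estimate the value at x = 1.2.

Lagrange interpolation formula:
P(x) = Σ yᵢ × Lᵢ(x)
where Lᵢ(x) = Π_{j≠i} (x - xⱼ)/(xᵢ - xⱼ)

L_0(1.2) = (1.2 - 1)/(0 - 1) × (1.2 - 2)/(0 - 2) × (1.2 - 3)/(0 - 3) = -0.048000
L_1(1.2) = (1.2 - 0)/(1 - 0) × (1.2 - 2)/(1 - 2) × (1.2 - 3)/(1 - 3) = 0.864000
L_2(1.2) = (1.2 - 0)/(2 - 0) × (1.2 - 1)/(2 - 1) × (1.2 - 3)/(2 - 3) = 0.216000
L_3(1.2) = (1.2 - 0)/(3 - 0) × (1.2 - 1)/(3 - 1) × (1.2 - 2)/(3 - 2) = -0.032000

P(1.2) = (-5)×L_0(1.2) + (-2)×L_1(1.2) + (-3)×L_2(1.2) + (-3)×L_3(1.2)
P(1.2) = -2.040000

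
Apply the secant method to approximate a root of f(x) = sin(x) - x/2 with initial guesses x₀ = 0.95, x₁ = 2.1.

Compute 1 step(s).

f(x) = sin(x) - x/2
x₀ = 0.95, x₁ = 2.1

Secant formula: x_{n+1} = x_n - f(x_n)(x_n - x_{n-1})/(f(x_n) - f(x_{n-1}))

Iteration 1:
  f(0.950000) = 0.338416
  f(2.100000) = -0.186791
  x_2 = 2.100000 - (-0.186791)×(2.100000 - 0.950000)/(-0.186791 - 0.338416)
       = 1.691000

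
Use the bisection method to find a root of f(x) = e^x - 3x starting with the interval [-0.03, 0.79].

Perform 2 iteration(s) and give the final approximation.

f(x) = e^x - 3x
Initial interval: [-0.03, 0.79]

Iteration 1:
  c_1 = (-0.030000 + 0.790000)/2 = 0.380000
  f(c_1) = f(0.380000) = 0.322285
  f(a) × f(c) ≥ 0, new interval: [0.380000, 0.790000]
Iteration 2:
  c_2 = (0.380000 + 0.790000)/2 = 0.585000
  f(c_2) = f(0.585000) = 0.039991
  f(a) × f(c) ≥ 0, new interval: [0.585000, 0.790000]

After 2 iteration(s), the approximation is c_2 = 0.585000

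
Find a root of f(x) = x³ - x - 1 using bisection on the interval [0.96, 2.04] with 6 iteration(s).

f(x) = x³ - x - 1
Initial interval: [0.96, 2.04]

Iteration 1:
  c_1 = (0.960000 + 2.040000)/2 = 1.500000
  f(c_1) = f(1.500000) = 0.875000
  f(a) × f(c) < 0, new interval: [0.960000, 1.500000]
Iteration 2:
  c_2 = (0.960000 + 1.500000)/2 = 1.230000
  f(c_2) = f(1.230000) = -0.369133
  f(a) × f(c) ≥ 0, new interval: [1.230000, 1.500000]
Iteration 3:
  c_3 = (1.230000 + 1.500000)/2 = 1.365000
  f(c_3) = f(1.365000) = 0.178302
  f(a) × f(c) < 0, new interval: [1.230000, 1.365000]
Iteration 4:
  c_4 = (1.230000 + 1.365000)/2 = 1.297500
  f(c_4) = f(1.297500) = -0.113151
  f(a) × f(c) ≥ 0, new interval: [1.297500, 1.365000]
Iteration 5:
  c_5 = (1.297500 + 1.365000)/2 = 1.331250
  f(c_5) = f(1.331250) = 0.028027
  f(a) × f(c) < 0, new interval: [1.297500, 1.331250]
Iteration 6:
  c_6 = (1.297500 + 1.331250)/2 = 1.314375
  f(c_6) = f(1.314375) = -0.043685
  f(a) × f(c) ≥ 0, new interval: [1.314375, 1.331250]

After 6 iteration(s), the approximation is c_6 = 1.314375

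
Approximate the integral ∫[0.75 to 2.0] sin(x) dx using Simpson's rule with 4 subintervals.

f(x) = sin(x)
a = 0.75, b = 2.0, n = 4
h = (b - a)/n = 0.312500

Simpson's rule: (h/3)[f(x₀) + 4f(x₁) + 2f(x₂) + ... + f(xₙ)]

x_0 = 0.7500, f(x_0) = 0.681639, coefficient = 1
x_1 = 1.0625, f(x_1) = 0.873575, coefficient = 4
x_2 = 1.3750, f(x_2) = 0.980893, coefficient = 2
x_3 = 1.6875, f(x_3) = 0.993198, coefficient = 4
x_4 = 2.0000, f(x_4) = 0.909297, coefficient = 1

I ≈ (0.312500/3) × 11.019813 = 1.147897
Exact value: 1.147836
Error: 0.000062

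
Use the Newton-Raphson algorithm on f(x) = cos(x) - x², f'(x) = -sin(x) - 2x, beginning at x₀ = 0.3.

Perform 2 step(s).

f(x) = cos(x) - x²
f'(x) = -sin(x) - 2x
x₀ = 0.3

Newton-Raphson formula: x_{n+1} = x_n - f(x_n)/f'(x_n)

Iteration 1:
  f(0.300000) = 0.865336
  f'(0.300000) = -0.895520
  x_1 = 0.300000 - 0.865336/(-0.895520) = 1.266295
Iteration 2:
  f(1.266295) = -1.303685
  f'(1.266295) = -3.486586
  x_2 = 1.266295 - (-1.303685)/(-3.486586) = 0.892380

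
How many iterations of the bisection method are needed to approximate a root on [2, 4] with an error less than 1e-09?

We need (b-a)/2^n ≤ 1e-09
(4 - 2)/2^n ≤ 1e-09
2/2^n ≤ 1e-09
2^n ≥ 2000000000
n ≥ log₂(2000000000) = 30.90
n ≥ 31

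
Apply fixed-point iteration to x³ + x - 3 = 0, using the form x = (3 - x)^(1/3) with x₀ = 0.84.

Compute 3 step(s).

Equation: x³ + x - 3 = 0
Fixed-point form: x = (3 - x)^(1/3)
x₀ = 0.84

x_1 = g(0.840000) = 1.292661
x_2 = g(1.292661) = 1.195198
x_3 = g(1.195198) = 1.217521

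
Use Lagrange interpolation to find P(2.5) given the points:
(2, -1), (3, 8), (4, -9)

Lagrange interpolation formula:
P(x) = Σ yᵢ × Lᵢ(x)
where Lᵢ(x) = Π_{j≠i} (x - xⱼ)/(xᵢ - xⱼ)

L_0(2.5) = (2.5 - 3)/(2 - 3) × (2.5 - 4)/(2 - 4) = 0.375000
L_1(2.5) = (2.5 - 2)/(3 - 2) × (2.5 - 4)/(3 - 4) = 0.750000
L_2(2.5) = (2.5 - 2)/(4 - 2) × (2.5 - 3)/(4 - 3) = -0.125000

P(2.5) = (-1)×L_0(2.5) + 8×L_1(2.5) + (-9)×L_2(2.5)
P(2.5) = 6.750000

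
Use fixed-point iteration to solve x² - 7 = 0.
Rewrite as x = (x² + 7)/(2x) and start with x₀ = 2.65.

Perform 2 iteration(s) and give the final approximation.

Equation: x² - 7 = 0
Fixed-point form: x = (x² + 7)/(2x)
x₀ = 2.65

x_1 = g(2.650000) = 2.645755
x_2 = g(2.645755) = 2.645751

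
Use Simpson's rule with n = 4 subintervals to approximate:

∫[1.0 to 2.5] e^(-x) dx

f(x) = e^(-x)
a = 1.0, b = 2.5, n = 4
h = (b - a)/n = 0.375000

Simpson's rule: (h/3)[f(x₀) + 4f(x₁) + 2f(x₂) + ... + f(xₙ)]

x_0 = 1.0000, f(x_0) = 0.367879, coefficient = 1
x_1 = 1.3750, f(x_1) = 0.252840, coefficient = 4
x_2 = 1.7500, f(x_2) = 0.173774, coefficient = 2
x_3 = 2.1250, f(x_3) = 0.119433, coefficient = 4
x_4 = 2.5000, f(x_4) = 0.082085, coefficient = 1

I ≈ (0.375000/3) × 2.286603 = 0.285825
Exact value: 0.285794
Error: 0.000031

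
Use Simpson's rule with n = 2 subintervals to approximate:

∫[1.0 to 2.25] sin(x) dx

f(x) = sin(x)
a = 1.0, b = 2.25, n = 2
h = (b - a)/n = 0.625000

Simpson's rule: (h/3)[f(x₀) + 4f(x₁) + 2f(x₂) + ... + f(xₙ)]

x_0 = 1.0000, f(x_0) = 0.841471, coefficient = 1
x_1 = 1.6250, f(x_1) = 0.998531, coefficient = 4
x_2 = 2.2500, f(x_2) = 0.778073, coefficient = 1

I ≈ (0.625000/3) × 5.613670 = 1.169514
Exact value: 1.168476
Error: 0.001039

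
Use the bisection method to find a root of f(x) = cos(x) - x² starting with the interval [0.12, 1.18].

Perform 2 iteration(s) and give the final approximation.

f(x) = cos(x) - x²
Initial interval: [0.12, 1.18]

Iteration 1:
  c_1 = (0.120000 + 1.180000)/2 = 0.650000
  f(c_1) = f(0.650000) = 0.373584
  f(a) × f(c) ≥ 0, new interval: [0.650000, 1.180000]
Iteration 2:
  c_2 = (0.650000 + 1.180000)/2 = 0.915000
  f(c_2) = f(0.915000) = -0.227434
  f(a) × f(c) < 0, new interval: [0.650000, 0.915000]

After 2 iteration(s), the approximation is c_2 = 0.915000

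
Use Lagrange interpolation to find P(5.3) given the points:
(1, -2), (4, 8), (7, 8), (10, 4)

Lagrange interpolation formula:
P(x) = Σ yᵢ × Lᵢ(x)
where Lᵢ(x) = Π_{j≠i} (x - xⱼ)/(xᵢ - xⱼ)

L_0(5.3) = (5.3 - 4)/(1 - 4) × (5.3 - 7)/(1 - 7) × (5.3 - 10)/(1 - 10) = -0.064117
L_1(5.3) = (5.3 - 1)/(4 - 1) × (5.3 - 7)/(4 - 7) × (5.3 - 10)/(4 - 10) = 0.636241
L_2(5.3) = (5.3 - 1)/(7 - 1) × (5.3 - 4)/(7 - 4) × (5.3 - 10)/(7 - 10) = 0.486537
L_3(5.3) = (5.3 - 1)/(10 - 1) × (5.3 - 4)/(10 - 4) × (5.3 - 7)/(10 - 7) = -0.058660

P(5.3) = (-2)×L_0(5.3) + 8×L_1(5.3) + 8×L_2(5.3) + 4×L_3(5.3)
P(5.3) = 8.875815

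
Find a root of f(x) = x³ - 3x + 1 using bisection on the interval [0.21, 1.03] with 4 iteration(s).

f(x) = x³ - 3x + 1
Initial interval: [0.21, 1.03]

Iteration 1:
  c_1 = (0.210000 + 1.030000)/2 = 0.620000
  f(c_1) = f(0.620000) = -0.621672
  f(a) × f(c) < 0, new interval: [0.210000, 0.620000]
Iteration 2:
  c_2 = (0.210000 + 0.620000)/2 = 0.415000
  f(c_2) = f(0.415000) = -0.173527
  f(a) × f(c) < 0, new interval: [0.210000, 0.415000]
Iteration 3:
  c_3 = (0.210000 + 0.415000)/2 = 0.312500
  f(c_3) = f(0.312500) = 0.093018
  f(a) × f(c) ≥ 0, new interval: [0.312500, 0.415000]
Iteration 4:
  c_4 = (0.312500 + 0.415000)/2 = 0.363750
  f(c_4) = f(0.363750) = -0.043121
  f(a) × f(c) < 0, new interval: [0.312500, 0.363750]

After 4 iteration(s), the approximation is c_4 = 0.363750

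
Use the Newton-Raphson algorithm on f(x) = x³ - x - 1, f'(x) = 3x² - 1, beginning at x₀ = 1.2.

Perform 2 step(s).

f(x) = x³ - x - 1
f'(x) = 3x² - 1
x₀ = 1.2

Newton-Raphson formula: x_{n+1} = x_n - f(x_n)/f'(x_n)

Iteration 1:
  f(1.200000) = -0.472000
  f'(1.200000) = 3.320000
  x_1 = 1.200000 - (-0.472000)/3.320000 = 1.342169
Iteration 2:
  f(1.342169) = 0.075636
  f'(1.342169) = 4.404250
  x_2 = 1.342169 - 0.075636/4.404250 = 1.324995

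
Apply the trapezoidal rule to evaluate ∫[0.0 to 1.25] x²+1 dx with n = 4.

f(x) = x²+1
a = 0.0, b = 1.25, n = 4
h = (b - a)/n = 0.312500

Trapezoidal rule: (h/2)[f(x₀) + 2f(x₁) + 2f(x₂) + ... + f(xₙ)]

x_0 = 0.0000, f(x_0) = 1.000000, coefficient = 1
x_1 = 0.3125, f(x_1) = 1.097656, coefficient = 2
x_2 = 0.6250, f(x_2) = 1.390625, coefficient = 2
x_3 = 0.9375, f(x_3) = 1.878906, coefficient = 2
x_4 = 1.2500, f(x_4) = 2.562500, coefficient = 1

I ≈ (0.312500/2) × 12.296875 = 1.921387
Exact value: 1.901042
Error: 0.020345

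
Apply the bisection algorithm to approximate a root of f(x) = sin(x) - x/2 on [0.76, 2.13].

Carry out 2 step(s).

f(x) = sin(x) - x/2
Initial interval: [0.76, 2.13]

Iteration 1:
  c_1 = (0.760000 + 2.130000)/2 = 1.445000
  f(c_1) = f(1.445000) = 0.269598
  f(a) × f(c) ≥ 0, new interval: [1.445000, 2.130000]
Iteration 2:
  c_2 = (1.445000 + 2.130000)/2 = 1.787500
  f(c_2) = f(1.787500) = 0.082862
  f(a) × f(c) ≥ 0, new interval: [1.787500, 2.130000]

After 2 iteration(s), the approximation is c_2 = 1.787500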